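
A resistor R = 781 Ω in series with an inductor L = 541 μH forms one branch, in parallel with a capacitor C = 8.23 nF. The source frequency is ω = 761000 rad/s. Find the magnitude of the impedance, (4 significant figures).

171.8 Ω

X_L = ωL = 411.7 Ω
X_C = 1/(ωC) = 159.7 Ω
Branch 1 (R+jX_L): Z₁ = 781.0 + j411.7 Ω, |Z₁| = 882.9 Ω
Branch 2 (−jX_C): Z₂ = −j159.7 Ω
Parallel: Z = Z₁Z₂/(Z₁+Z₂), |Z| = 171.8 Ω, ∠Z = -80.09°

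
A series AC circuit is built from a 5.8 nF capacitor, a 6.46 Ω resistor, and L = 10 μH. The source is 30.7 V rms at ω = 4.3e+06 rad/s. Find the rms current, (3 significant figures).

X_L = ωL = 43.0 Ω
X_C = 1/(ωC) = 40.1 Ω
Net reactance X = X_L − X_C = 2.90 Ω
Z = 6.46 + j2.90 Ω
|Z| = √(6.46² + 2.90²) = 7.08 Ω
I = V/|Z| = 30.7/7.08 = 4.33 A

4.33 A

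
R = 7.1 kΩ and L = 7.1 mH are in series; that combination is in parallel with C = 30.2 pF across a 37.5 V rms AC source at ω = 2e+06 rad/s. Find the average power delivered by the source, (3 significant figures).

X_L = ωL = 14200 Ω
X_C = 1/(ωC) = 16600 Ω
Branch 1 (R+jX_L): Z₁ = 7100 + j14200 Ω, |Z₁| = 15900 Ω
Branch 2 (−jX_C): Z₂ = −j16600 Ω
Parallel: Z = Z₁Z₂/(Z₁+Z₂), |Z| = 35100 Ω, ∠Z = -8.21°
I = V/|Z| = 1.07 mA
P = VI cos φ = 37.5 × 0.00107 × cos(-8.21°) = 39.6 mW

39.6 mW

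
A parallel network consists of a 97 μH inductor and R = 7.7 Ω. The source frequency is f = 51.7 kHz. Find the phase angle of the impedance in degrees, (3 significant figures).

ω = 2πf = 324800 rad/s
X_L = ωL = 31.5 Ω
Parallel: admittances add. Y = 1/R + 1/(jωL)
Y = (0.130 − j0.0317) S
|Y| = 0.134 S → |Z| = 1/|Y| = 7.48 Ω, ∠Z = −∠Y = 13.7°

13.7°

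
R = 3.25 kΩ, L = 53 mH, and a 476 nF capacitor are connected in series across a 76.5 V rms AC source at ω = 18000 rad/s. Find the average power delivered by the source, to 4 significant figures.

1.689 W

X_L = ωL = 954.0 Ω
X_C = 1/(ωC) = 116.7 Ω
Net reactance X = X_L − X_C = 837.3 Ω
Z = 3250 + j837.3 Ω
|Z| = √(3250² + 837.3²) = 3356 Ω
∠Z = arctan(837.3/3250) = 14.45°
I = V/|Z| = 22.79 mA
P = VI cos φ = 76.5 × 0.02279 × cos(14.45°) = 1.689 W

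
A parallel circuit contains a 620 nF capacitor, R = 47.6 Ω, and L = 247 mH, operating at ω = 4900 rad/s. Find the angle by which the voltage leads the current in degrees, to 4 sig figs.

X_L = ωL = 1210 Ω
X_C = 1/(ωC) = 329.2 Ω
Parallel: admittances add. Y = 1/R + 1/(jωL) + jωC
Y = (0.02101 + j0.002212) S
|Y| = 0.02112 S → |Z| = 1/|Y| = 47.34 Ω, ∠Z = −∠Y = -6.010°

-6.010°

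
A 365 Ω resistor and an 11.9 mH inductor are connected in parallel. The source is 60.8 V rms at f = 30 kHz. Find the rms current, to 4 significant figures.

ω = 2πf = 188500 rad/s
X_L = ωL = 2243 Ω
Parallel: admittances add. Y = 1/R + 1/(jωL)
Y = (0.002740 − j0.0004458) S
|Y| = 0.002776 S → |Z| = 1/|Y| = 360.3 Ω, ∠Z = −∠Y = 9.242°
I = V/|Z| = 60.8/360.3 = 168.8 mA

168.8 mA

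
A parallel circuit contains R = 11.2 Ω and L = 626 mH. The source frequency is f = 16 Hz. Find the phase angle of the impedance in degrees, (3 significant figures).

ω = 2πf = 100.5 rad/s
X_L = ωL = 62.9 Ω
Parallel: admittances add. Y = 1/R + 1/(jωL)
Y = (0.0893 − j0.0159) S
|Y| = 0.0907 S → |Z| = 1/|Y| = 11.0 Ω, ∠Z = −∠Y = 10.1°

10.1°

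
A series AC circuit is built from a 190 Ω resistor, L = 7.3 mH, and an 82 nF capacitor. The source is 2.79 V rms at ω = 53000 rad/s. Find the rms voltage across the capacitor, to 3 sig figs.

X_L = ωL = 387 Ω
X_C = 1/(ωC) = 230 Ω
Net reactance X = X_L − X_C = 157 Ω
Z = 190 + j157 Ω
|Z| = √(190² + 157²) = 246 Ω
I = V/|Z| = 11.3 mA
V_C = I·|Z_C| = 0.0113 × 230 = 2.61 V

2.61 V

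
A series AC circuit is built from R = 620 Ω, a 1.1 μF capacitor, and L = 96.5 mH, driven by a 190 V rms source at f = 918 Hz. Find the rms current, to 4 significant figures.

257.7 mA

ω = 2πf = 5768 rad/s
X_L = ωL = 556.6 Ω
X_C = 1/(ωC) = 157.6 Ω
Net reactance X = X_L − X_C = 399.0 Ω
Z = 620.0 + j399.0 Ω
|Z| = √(620.0² + 399.0²) = 737.3 Ω
I = V/|Z| = 190/737.3 = 257.7 mA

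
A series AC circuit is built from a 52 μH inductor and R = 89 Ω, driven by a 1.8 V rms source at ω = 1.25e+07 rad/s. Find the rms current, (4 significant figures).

2.744 mA

X_L = ωL = 650.0 Ω
Z = 89.00 + j650.0 Ω
|Z| = √(89.00² + 650.0²) = 656.1 Ω
I = V/|Z| = 1.8/656.1 = 2.744 mA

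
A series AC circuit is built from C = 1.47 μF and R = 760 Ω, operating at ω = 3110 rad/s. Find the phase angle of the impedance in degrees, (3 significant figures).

X_C = 1/(ωC) = 219 Ω
Z = 760 − j219 Ω
|Z| = √(760² + 219²) = 791 Ω
∠Z = arctan(-219/760) = -16.1°

-16.1°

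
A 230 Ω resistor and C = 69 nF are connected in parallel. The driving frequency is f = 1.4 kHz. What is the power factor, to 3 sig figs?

ω = 2πf = 8796 rad/s
X_C = 1/(ωC) = 1650 Ω
Parallel: admittances add. Y = 1/R + jωC
Y = (0.00435 + j0.000607) S
|Y| = 0.00439 S → |Z| = 1/|Y| = 228 Ω, ∠Z = −∠Y = -7.95°
cos φ = cos(-7.95°) = 0.990

0.990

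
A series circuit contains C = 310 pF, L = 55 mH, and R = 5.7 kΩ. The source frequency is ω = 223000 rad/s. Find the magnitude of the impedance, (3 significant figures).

X_L = ωL = 12300 Ω
X_C = 1/(ωC) = 14500 Ω
Net reactance X = X_L − X_C = -2200 Ω
Z = 5700 − j2200 Ω
|Z| = √(5700² + 2200²) = 6110 Ω

6110 Ω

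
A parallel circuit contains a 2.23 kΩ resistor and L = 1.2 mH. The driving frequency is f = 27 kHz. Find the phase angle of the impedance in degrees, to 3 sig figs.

84.8°

ω = 2πf = 169600 rad/s
X_L = ωL = 204 Ω
Parallel: admittances add. Y = 1/R + 1/(jωL)
Y = (0.000448 − j0.00491) S
|Y| = 0.00493 S → |Z| = 1/|Y| = 203 Ω, ∠Z = −∠Y = 84.8°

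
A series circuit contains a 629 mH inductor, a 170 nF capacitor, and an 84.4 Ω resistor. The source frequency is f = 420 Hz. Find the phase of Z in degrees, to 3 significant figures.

ω = 2πf = 2639 rad/s
X_L = ωL = 1660 Ω
X_C = 1/(ωC) = 2230 Ω
Net reactance X = X_L − X_C = -569 Ω
Z = 84.4 − j569 Ω
|Z| = √(84.4² + 569²) = 575 Ω
∠Z = arctan(-569/84.4) = -81.6°

-81.6°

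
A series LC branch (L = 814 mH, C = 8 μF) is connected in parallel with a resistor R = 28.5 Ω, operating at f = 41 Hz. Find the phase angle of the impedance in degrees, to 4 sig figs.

-5.905°

ω = 2πf = 257.6 rad/s
X_L = ωL = 209.7 Ω
X_C = 1/(ωC) = 485.2 Ω
Branch 1: Z₁ = R = 28.50 Ω
Branch 2 (series LC): Z₂ = j(X_L − X_C) = −j275.5 Ω
Parallel: Z = Z₁Z₂/(Z₁+Z₂), |Z| = 28.35 Ω, ∠Z = -5.905°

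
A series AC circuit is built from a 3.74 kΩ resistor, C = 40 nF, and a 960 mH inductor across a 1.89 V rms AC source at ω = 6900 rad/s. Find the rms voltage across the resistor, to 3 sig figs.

1.47 V

X_L = ωL = 6620 Ω
X_C = 1/(ωC) = 3620 Ω
Net reactance X = X_L − X_C = 3000 Ω
Z = 3740 + j3000 Ω
|Z| = √(3740² + 3000²) = 4800 Ω
I = V/|Z| = 394 μA
V_R = I·|Z_R| = 0.000394 × 3740 = 1.47 V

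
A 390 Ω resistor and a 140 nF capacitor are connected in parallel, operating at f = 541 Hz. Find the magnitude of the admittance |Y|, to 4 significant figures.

ω = 2πf = 3399 rad/s
X_C = 1/(ωC) = 2101 Ω
Parallel: admittances add. Y = 1/R + jωC
Y = (0.002564 + j0.0004759) S
|Y| = 0.002608 S → |Z| = 1/|Y| = 383.5 Ω, ∠Z = −∠Y = -10.51°

2.608 mS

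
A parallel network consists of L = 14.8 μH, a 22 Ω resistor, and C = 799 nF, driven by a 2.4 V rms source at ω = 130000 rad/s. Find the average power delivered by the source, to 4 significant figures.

X_L = ωL = 1.924 Ω
X_C = 1/(ωC) = 9.627 Ω
Parallel: admittances add. Y = 1/R + 1/(jωL) + jωC
Y = (0.04545 − j0.4159) S
|Y| = 0.4184 S → |Z| = 1/|Y| = 2.390 Ω, ∠Z = −∠Y = 83.76°
I = V/|Z| = 1.004 A
P = VI cos φ = 2.4 × 1.004 × cos(83.76°) = 261.8 mW

261.8 mW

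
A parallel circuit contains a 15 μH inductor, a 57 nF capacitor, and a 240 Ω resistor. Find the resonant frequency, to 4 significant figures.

172.1 kHz

ω₀ = 1/√(LC) = 1/√(1.5e-05 × 5.7e-08) = 1.081e+06 rad/s
f₀ = ω₀/(2π) = 172.1 kHz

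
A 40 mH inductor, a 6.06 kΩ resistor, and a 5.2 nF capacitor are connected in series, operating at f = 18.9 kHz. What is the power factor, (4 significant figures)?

ω = 2πf = 118800 rad/s
X_L = ωL = 4750 Ω
X_C = 1/(ωC) = 1619 Ω
Net reactance X = X_L − X_C = 3131 Ω
Z = 6060 + j3131 Ω
|Z| = √(6060² + 3131²) = 6821 Ω
∠Z = arctan(3131/6060) = 27.32°
cos φ = cos(27.32°) = 0.8884

0.8884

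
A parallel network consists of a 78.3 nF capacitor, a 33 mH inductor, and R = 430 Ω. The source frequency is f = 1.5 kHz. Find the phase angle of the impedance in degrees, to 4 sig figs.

46.81°

ω = 2πf = 9425 rad/s
X_L = ωL = 311.0 Ω
X_C = 1/(ωC) = 1355 Ω
Parallel: admittances add. Y = 1/R + 1/(jωL) + jωC
Y = (0.002326 − j0.002477) S
|Y| = 0.003398 S → |Z| = 1/|Y| = 294.3 Ω, ∠Z = −∠Y = 46.81°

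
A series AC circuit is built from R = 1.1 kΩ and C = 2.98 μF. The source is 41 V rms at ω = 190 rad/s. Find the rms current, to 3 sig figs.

19.7 mA

X_C = 1/(ωC) = 1770 Ω
Z = 1100 − j1770 Ω
|Z| = √(1100² + 1770²) = 2080 Ω
I = V/|Z| = 41/2080 = 19.7 mA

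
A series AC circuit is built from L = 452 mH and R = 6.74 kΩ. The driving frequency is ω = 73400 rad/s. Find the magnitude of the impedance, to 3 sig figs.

33900 Ω

X_L = ωL = 33200 Ω
Z = 6740 + j33200 Ω
|Z| = √(6740² + 33200²) = 33900 Ω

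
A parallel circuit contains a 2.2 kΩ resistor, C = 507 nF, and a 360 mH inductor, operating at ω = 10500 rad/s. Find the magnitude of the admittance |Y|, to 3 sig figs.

X_L = ωL = 3780 Ω
X_C = 1/(ωC) = 188 Ω
Parallel: admittances add. Y = 1/R + 1/(jωL) + jωC
Y = (0.000455 + j0.00506) S
|Y| = 0.00508 S → |Z| = 1/|Y| = 197 Ω, ∠Z = −∠Y = -84.9°

5.08 mS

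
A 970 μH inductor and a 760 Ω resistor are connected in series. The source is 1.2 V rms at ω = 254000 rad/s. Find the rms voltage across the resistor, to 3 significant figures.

X_L = ωL = 246 Ω
Z = 760 + j246 Ω
|Z| = √(760² + 246²) = 799 Ω
I = V/|Z| = 1.50 mA
V_R = I·|Z_R| = 0.00150 × 760 = 1.14 V

1.14 V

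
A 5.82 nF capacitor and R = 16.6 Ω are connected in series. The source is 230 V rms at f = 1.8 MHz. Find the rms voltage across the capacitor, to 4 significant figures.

155.3 V

ω = 2πf = 1.131e+07 rad/s
X_C = 1/(ωC) = 15.19 Ω
Z = 16.60 − j15.19 Ω
|Z| = √(16.60² + 15.19²) = 22.50 Ω
I = V/|Z| = 10.22 A
V_C = I·|Z_C| = 10.22 × 15.19 = 155.3 V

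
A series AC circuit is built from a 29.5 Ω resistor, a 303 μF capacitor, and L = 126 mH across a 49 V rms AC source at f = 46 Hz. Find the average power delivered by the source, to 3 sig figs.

ω = 2πf = 289.0 rad/s
X_L = ωL = 36.4 Ω
X_C = 1/(ωC) = 11.4 Ω
Net reactance X = X_L − X_C = 25.0 Ω
Z = 29.5 + j25.0 Ω
|Z| = √(29.5² + 25.0²) = 38.7 Ω
∠Z = arctan(25.0/29.5) = 40.3°
I = V/|Z| = 1.27 A
P = VI cos φ = 49 × 1.27 × cos(40.3°) = 47.4 W

47.4 W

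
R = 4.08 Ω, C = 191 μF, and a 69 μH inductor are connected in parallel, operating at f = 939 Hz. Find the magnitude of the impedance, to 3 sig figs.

0.740 Ω

ω = 2πf = 5900 rad/s
X_L = ωL = 0.407 Ω
X_C = 1/(ωC) = 0.887 Ω
Parallel: admittances add. Y = 1/R + 1/(jωL) + jωC
Y = (0.245 − j1.33) S
|Y| = 1.35 S → |Z| = 1/|Y| = 0.740 Ω, ∠Z = −∠Y = 79.6°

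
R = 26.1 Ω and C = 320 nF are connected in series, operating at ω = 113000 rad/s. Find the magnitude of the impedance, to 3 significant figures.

X_C = 1/(ωC) = 27.7 Ω
Z = 26.1 − j27.7 Ω
|Z| = √(26.1² + 27.7²) = 38.0 Ω

38.0 Ω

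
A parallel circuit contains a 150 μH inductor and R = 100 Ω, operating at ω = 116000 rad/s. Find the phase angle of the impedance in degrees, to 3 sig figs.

80.1°

X_L = ωL = 17.4 Ω
Parallel: admittances add. Y = 1/R + 1/(jωL)
Y = (0.0100 − j0.0575) S
|Y| = 0.0583 S → |Z| = 1/|Y| = 17.1 Ω, ∠Z = −∠Y = 80.1°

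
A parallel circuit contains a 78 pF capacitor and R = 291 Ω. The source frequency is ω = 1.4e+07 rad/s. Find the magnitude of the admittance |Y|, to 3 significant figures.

X_C = 1/(ωC) = 916 Ω
Parallel: admittances add. Y = 1/R + jωC
Y = (0.00344 + j0.00109) S
|Y| = 0.00361 S → |Z| = 1/|Y| = 277 Ω, ∠Z = −∠Y = -17.6°

3.61 mS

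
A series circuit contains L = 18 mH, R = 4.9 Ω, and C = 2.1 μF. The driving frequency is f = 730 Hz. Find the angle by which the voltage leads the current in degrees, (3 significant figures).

ω = 2πf = 4587 rad/s
X_L = ωL = 82.6 Ω
X_C = 1/(ωC) = 104 Ω
Net reactance X = X_L − X_C = -21.3 Ω
Z = 4.90 − j21.3 Ω
|Z| = √(4.90² + 21.3²) = 21.8 Ω
∠Z = arctan(-21.3/4.90) = -77.0°

-77.0°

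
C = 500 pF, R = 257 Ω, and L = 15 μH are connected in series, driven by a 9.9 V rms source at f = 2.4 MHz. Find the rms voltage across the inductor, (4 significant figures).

ω = 2πf = 1.508e+07 rad/s
X_L = ωL = 226.2 Ω
X_C = 1/(ωC) = 132.6 Ω
Net reactance X = X_L − X_C = 93.57 Ω
Z = 257.0 + j93.57 Ω
|Z| = √(257.0² + 93.57²) = 273.5 Ω
I = V/|Z| = 36.20 mA
V_L = I·|Z_L| = 0.03620 × 226.2 = 8.188 V

8.188 V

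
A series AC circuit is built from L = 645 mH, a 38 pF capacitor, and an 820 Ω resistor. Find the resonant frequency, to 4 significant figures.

ω₀ = 1/√(LC) = 1/√(0.645 × 3.8e-11) = 202000 rad/s
f₀ = ω₀/(2π) = 32.15 kHz

32.15 kHz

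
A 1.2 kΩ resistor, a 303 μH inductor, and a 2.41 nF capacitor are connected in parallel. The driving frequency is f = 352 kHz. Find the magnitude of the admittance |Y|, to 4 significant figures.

ω = 2πf = 2.212e+06 rad/s
X_L = ωL = 670.1 Ω
X_C = 1/(ωC) = 187.6 Ω
Parallel: admittances add. Y = 1/R + 1/(jωL) + jωC
Y = (0.0008333 + j0.003838) S
|Y| = 0.003927 S → |Z| = 1/|Y| = 254.6 Ω, ∠Z = −∠Y = -77.75°

3.927 mS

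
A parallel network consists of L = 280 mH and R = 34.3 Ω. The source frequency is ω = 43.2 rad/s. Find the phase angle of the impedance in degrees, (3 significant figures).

X_L = ωL = 12.1 Ω
Parallel: admittances add. Y = 1/R + 1/(jωL)
Y = (0.0292 − j0.0827) S
|Y| = 0.0877 S → |Z| = 1/|Y| = 11.4 Ω, ∠Z = −∠Y = 70.6°

70.6°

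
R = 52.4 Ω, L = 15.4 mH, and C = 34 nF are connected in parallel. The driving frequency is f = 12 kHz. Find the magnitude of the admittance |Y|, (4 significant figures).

ω = 2πf = 75400 rad/s
X_L = ωL = 1161 Ω
X_C = 1/(ωC) = 390.1 Ω
Parallel: admittances add. Y = 1/R + 1/(jωL) + jωC
Y = (0.01908 + j0.001702) S
|Y| = 0.01916 S → |Z| = 1/|Y| = 52.19 Ω, ∠Z = −∠Y = -5.097°

19.16 mS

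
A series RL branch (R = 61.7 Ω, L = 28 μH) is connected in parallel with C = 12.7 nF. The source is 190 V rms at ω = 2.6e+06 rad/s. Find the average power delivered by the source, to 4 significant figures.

X_L = ωL = 72.80 Ω
X_C = 1/(ωC) = 30.28 Ω
Branch 1 (R+jX_L): Z₁ = 61.70 + j72.80 Ω, |Z₁| = 95.43 Ω
Branch 2 (−jX_C): Z₂ = −j30.28 Ω
Parallel: Z = Z₁Z₂/(Z₁+Z₂), |Z| = 38.57 Ω, ∠Z = -74.85°
I = V/|Z| = 4.926 A
P = VI cos φ = 190 × 4.926 × cos(-74.85°) = 244.6 W

244.6 W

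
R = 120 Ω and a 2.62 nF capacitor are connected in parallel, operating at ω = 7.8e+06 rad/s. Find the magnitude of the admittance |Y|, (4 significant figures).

X_C = 1/(ωC) = 48.93 Ω
Parallel: admittances add. Y = 1/R + jωC
Y = (0.008333 + j0.02044) S
|Y| = 0.02207 S → |Z| = 1/|Y| = 45.31 Ω, ∠Z = −∠Y = -67.82°

22.07 mS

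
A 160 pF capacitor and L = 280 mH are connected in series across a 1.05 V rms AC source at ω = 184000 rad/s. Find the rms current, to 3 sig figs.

59.8 μA

X_L = ωL = 51500 Ω
X_C = 1/(ωC) = 34000 Ω
Net reactance X = X_L − X_C = 17600 Ω
Z = j17600 Ω
|Z| = √(0² + 17600²) = 17600 Ω
I = V/|Z| = 1.05/17600 = 59.8 μA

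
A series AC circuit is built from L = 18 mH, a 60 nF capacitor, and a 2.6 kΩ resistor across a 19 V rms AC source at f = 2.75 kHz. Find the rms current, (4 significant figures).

7.087 mA

ω = 2πf = 17280 rad/s
X_L = ωL = 311.0 Ω
X_C = 1/(ωC) = 964.6 Ω
Net reactance X = X_L − X_C = -653.6 Ω
Z = 2600 − j653.6 Ω
|Z| = √(2600² + 653.6²) = 2681 Ω
I = V/|Z| = 19/2681 = 7.087 mA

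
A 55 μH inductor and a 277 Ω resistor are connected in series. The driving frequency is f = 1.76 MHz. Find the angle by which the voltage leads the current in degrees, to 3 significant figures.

65.5°

ω = 2πf = 1.106e+07 rad/s
X_L = ωL = 608 Ω
Z = 277 + j608 Ω
|Z| = √(277² + 608²) = 668 Ω
∠Z = arctan(608/277) = 65.5°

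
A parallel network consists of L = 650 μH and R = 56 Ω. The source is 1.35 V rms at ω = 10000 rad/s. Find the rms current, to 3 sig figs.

X_L = ωL = 6.50 Ω
Parallel: admittances add. Y = 1/R + 1/(jωL)
Y = (0.0179 − j0.154) S
|Y| = 0.155 S → |Z| = 1/|Y| = 6.46 Ω, ∠Z = −∠Y = 83.4°
I = V/|Z| = 1.35/6.46 = 209 mA

209 mA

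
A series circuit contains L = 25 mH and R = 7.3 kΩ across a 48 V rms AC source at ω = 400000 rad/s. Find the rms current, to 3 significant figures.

X_L = ωL = 10000 Ω
Z = 7300 + j10000 Ω
|Z| = √(7300² + 10000²) = 12400 Ω
I = V/|Z| = 48/12400 = 3.88 mA

3.88 mA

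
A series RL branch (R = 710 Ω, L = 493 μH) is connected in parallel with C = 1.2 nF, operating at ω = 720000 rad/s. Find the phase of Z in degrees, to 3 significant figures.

-14.9°

X_L = ωL = 355 Ω
X_C = 1/(ωC) = 1160 Ω
Branch 1 (R+jX_L): Z₁ = 710 + j355 Ω, |Z₁| = 794 Ω
Branch 2 (−jX_C): Z₂ = −j1160 Ω
Parallel: Z = Z₁Z₂/(Z₁+Z₂), |Z| = 857 Ω, ∠Z = -14.9°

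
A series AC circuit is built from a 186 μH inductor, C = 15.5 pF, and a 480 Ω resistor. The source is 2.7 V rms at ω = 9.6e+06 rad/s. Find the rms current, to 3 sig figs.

X_L = ωL = 1790 Ω
X_C = 1/(ωC) = 6720 Ω
Net reactance X = X_L − X_C = -4930 Ω
Z = 480 − j4930 Ω
|Z| = √(480² + 4930²) = 4960 Ω
I = V/|Z| = 2.7/4960 = 545 μA

545 μA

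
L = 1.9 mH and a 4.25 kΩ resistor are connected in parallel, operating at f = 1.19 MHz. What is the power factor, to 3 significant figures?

0.958

ω = 2πf = 7.477e+06 rad/s
X_L = ωL = 14200 Ω
Parallel: admittances add. Y = 1/R + 1/(jωL)
Y = (0.000235 − j7.04e-05) S
|Y| = 0.000246 S → |Z| = 1/|Y| = 4070 Ω, ∠Z = −∠Y = 16.7°
cos φ = cos(16.7°) = 0.958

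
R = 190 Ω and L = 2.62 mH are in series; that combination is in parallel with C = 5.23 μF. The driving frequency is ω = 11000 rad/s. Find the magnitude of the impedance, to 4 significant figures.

X_L = ωL = 28.82 Ω
X_C = 1/(ωC) = 17.38 Ω
Branch 1 (R+jX_L): Z₁ = 190.0 + j28.82 Ω, |Z₁| = 192.2 Ω
Branch 2 (−jX_C): Z₂ = −j17.38 Ω
Parallel: Z = Z₁Z₂/(Z₁+Z₂), |Z| = 17.55 Ω, ∠Z = -84.82°

17.55 Ω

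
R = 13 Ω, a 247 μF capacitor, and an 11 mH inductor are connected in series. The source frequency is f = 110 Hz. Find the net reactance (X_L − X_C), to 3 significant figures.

ω = 2πf = 691.2 rad/s
X_L = ωL = 7.60 Ω
X_C = 1/(ωC) = 5.86 Ω
X = 7.60 − 5.86 = 1.74 Ω

1.74 Ω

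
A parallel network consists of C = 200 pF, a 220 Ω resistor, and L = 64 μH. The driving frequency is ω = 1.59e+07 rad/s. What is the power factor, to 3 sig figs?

X_L = ωL = 1020 Ω
X_C = 1/(ωC) = 314 Ω
Parallel: admittances add. Y = 1/R + 1/(jωL) + jωC
Y = (0.00455 + j0.00220) S
|Y| = 0.00505 S → |Z| = 1/|Y| = 198 Ω, ∠Z = −∠Y = -25.8°
cos φ = cos(-25.8°) = 0.900

0.900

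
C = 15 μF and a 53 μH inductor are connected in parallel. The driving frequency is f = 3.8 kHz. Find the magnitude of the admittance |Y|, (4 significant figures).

ω = 2πf = 23880 rad/s
X_L = ωL = 1.265 Ω
X_C = 1/(ωC) = 2.792 Ω
Parallel: admittances add. Y = 1/(jωL) + jωC
Y = (0 − j0.4321) S
|Y| = 0.4321 S → |Z| = 1/|Y| = 2.314 Ω, ∠Z = −∠Y = 90.00°

432.1 mS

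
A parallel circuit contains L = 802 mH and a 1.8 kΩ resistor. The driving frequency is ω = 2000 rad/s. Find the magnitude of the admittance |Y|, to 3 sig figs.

835 μS

X_L = ωL = 1600 Ω
Parallel: admittances add. Y = 1/R + 1/(jωL)
Y = (0.000556 − j0.000623) S
|Y| = 0.000835 S → |Z| = 1/|Y| = 1200 Ω, ∠Z = −∠Y = 48.3°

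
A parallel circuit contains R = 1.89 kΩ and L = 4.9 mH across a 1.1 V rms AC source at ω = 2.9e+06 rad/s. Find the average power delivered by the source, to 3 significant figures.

X_L = ωL = 14200 Ω
Parallel: admittances add. Y = 1/R + 1/(jωL)
Y = (0.000529 − j7.04e-05) S
|Y| = 0.000534 S → |Z| = 1/|Y| = 1870 Ω, ∠Z = −∠Y = 7.58°
I = V/|Z| = 587 μA
P = VI cos φ = 1.1 × 0.000587 × cos(7.58°) = 640 μW

640 μW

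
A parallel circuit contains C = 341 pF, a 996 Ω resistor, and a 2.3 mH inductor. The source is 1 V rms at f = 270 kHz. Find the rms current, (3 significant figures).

1.05 mA

ω = 2πf = 1.696e+06 rad/s
X_L = ωL = 3900 Ω
X_C = 1/(ωC) = 1730 Ω
Parallel: admittances add. Y = 1/R + 1/(jωL) + jωC
Y = (0.00100 + j0.000322) S
|Y| = 0.00105 S → |Z| = 1/|Y| = 948 Ω, ∠Z = −∠Y = -17.8°
I = V/|Z| = 1/948 = 1.05 mA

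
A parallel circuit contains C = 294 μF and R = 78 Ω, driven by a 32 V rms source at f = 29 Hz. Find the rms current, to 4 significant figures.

1.763 A

ω = 2πf = 182.2 rad/s
X_C = 1/(ωC) = 18.67 Ω
Parallel: admittances add. Y = 1/R + jωC
Y = (0.01282 + j0.05357) S
|Y| = 0.05508 S → |Z| = 1/|Y| = 18.15 Ω, ∠Z = −∠Y = -76.54°
I = V/|Z| = 32/18.15 = 1.763 A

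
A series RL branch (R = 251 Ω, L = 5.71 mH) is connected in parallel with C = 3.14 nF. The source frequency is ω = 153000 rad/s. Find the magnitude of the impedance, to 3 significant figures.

X_L = ωL = 874 Ω
X_C = 1/(ωC) = 2080 Ω
Branch 1 (R+jX_L): Z₁ = 251 + j874 Ω, |Z₁| = 909 Ω
Branch 2 (−jX_C): Z₂ = −j2080 Ω
Parallel: Z = Z₁Z₂/(Z₁+Z₂), |Z| = 1530 Ω, ∠Z = 62.2°

1530 Ω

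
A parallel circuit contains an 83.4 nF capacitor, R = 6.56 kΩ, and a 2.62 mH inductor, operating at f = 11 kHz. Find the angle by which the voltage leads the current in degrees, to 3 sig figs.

ω = 2πf = 69120 rad/s
X_L = ωL = 181 Ω
X_C = 1/(ωC) = 173 Ω
Parallel: admittances add. Y = 1/R + 1/(jωL) + jωC
Y = (0.000152 + j0.000242) S
|Y| = 0.000286 S → |Z| = 1/|Y| = 3500 Ω, ∠Z = −∠Y = -57.8°

-57.8°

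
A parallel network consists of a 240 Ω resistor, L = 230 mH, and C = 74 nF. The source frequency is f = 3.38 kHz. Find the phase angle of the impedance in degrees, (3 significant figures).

-18.2°

ω = 2πf = 21240 rad/s
X_L = ωL = 4880 Ω
X_C = 1/(ωC) = 636 Ω
Parallel: admittances add. Y = 1/R + 1/(jωL) + jωC
Y = (0.00417 + j0.00137) S
|Y| = 0.00439 S → |Z| = 1/|Y| = 228 Ω, ∠Z = −∠Y = -18.2°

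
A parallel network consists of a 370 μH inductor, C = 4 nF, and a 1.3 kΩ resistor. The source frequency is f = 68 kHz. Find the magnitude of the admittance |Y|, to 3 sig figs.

ω = 2πf = 427300 rad/s
X_L = ωL = 158 Ω
X_C = 1/(ωC) = 585 Ω
Parallel: admittances add. Y = 1/R + 1/(jωL) + jωC
Y = (0.000769 − j0.00462) S
|Y| = 0.00468 S → |Z| = 1/|Y| = 214 Ω, ∠Z = −∠Y = 80.5°

4.68 mS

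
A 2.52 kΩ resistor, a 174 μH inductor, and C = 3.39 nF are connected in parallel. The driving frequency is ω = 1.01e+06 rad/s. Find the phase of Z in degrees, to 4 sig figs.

80.07°

X_L = ωL = 175.7 Ω
X_C = 1/(ωC) = 292.1 Ω
Parallel: admittances add. Y = 1/R + 1/(jωL) + jωC
Y = (0.0003968 − j0.002266) S
|Y| = 0.002301 S → |Z| = 1/|Y| = 434.6 Ω, ∠Z = −∠Y = 80.07°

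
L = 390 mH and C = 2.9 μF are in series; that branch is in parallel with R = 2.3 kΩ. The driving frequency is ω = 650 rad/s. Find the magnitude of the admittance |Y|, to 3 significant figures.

X_L = ωL = 254 Ω
X_C = 1/(ωC) = 531 Ω
Branch 1: Z₁ = R = 2300 Ω
Branch 2 (series LC): Z₂ = j(X_L − X_C) = −j277 Ω
Parallel: Z = Z₁Z₂/(Z₁+Z₂), |Z| = 275 Ω, ∠Z = -83.1°
|Y| = 1/|Z| = 3.64 mS

3.64 mS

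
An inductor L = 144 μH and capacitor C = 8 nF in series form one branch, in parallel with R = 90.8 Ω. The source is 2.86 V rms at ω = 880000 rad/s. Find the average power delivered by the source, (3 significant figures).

90.1 mW

X_L = ωL = 127 Ω
X_C = 1/(ωC) = 142 Ω
Branch 1: Z₁ = R = 90.8 Ω
Branch 2 (series LC): Z₂ = j(X_L − X_C) = −j15.3 Ω
Parallel: Z = Z₁Z₂/(Z₁+Z₂), |Z| = 15.1 Ω, ∠Z = -80.4°
I = V/|Z| = 189 mA
P = VI cos φ = 2.86 × 0.189 × cos(-80.4°) = 90.1 mW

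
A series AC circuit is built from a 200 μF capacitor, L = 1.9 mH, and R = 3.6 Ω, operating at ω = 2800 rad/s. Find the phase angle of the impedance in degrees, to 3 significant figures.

X_L = ωL = 5.32 Ω
X_C = 1/(ωC) = 1.79 Ω
Net reactance X = X_L − X_C = 3.53 Ω
Z = 3.60 + j3.53 Ω
|Z| = √(3.60² + 3.53²) = 5.04 Ω
∠Z = arctan(3.53/3.60) = 44.5°

44.5°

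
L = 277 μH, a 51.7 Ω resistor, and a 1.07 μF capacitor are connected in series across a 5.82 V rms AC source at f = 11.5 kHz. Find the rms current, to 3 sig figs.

ω = 2πf = 72260 rad/s
X_L = ωL = 20.0 Ω
X_C = 1/(ωC) = 12.9 Ω
Net reactance X = X_L − X_C = 7.08 Ω
Z = 51.7 + j7.08 Ω
|Z| = √(51.7² + 7.08²) = 52.2 Ω
I = V/|Z| = 5.82/52.2 = 112 mA

112 mA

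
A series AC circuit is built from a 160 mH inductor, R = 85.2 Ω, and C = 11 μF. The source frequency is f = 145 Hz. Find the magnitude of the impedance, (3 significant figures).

96.8 Ω

ω = 2πf = 911.1 rad/s
X_L = ωL = 146 Ω
X_C = 1/(ωC) = 99.8 Ω
Net reactance X = X_L − X_C = 46.0 Ω
Z = 85.2 + j46.0 Ω
|Z| = √(85.2² + 46.0²) = 96.8 Ω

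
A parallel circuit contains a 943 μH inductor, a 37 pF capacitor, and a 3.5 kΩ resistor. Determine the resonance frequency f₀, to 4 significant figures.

ω₀ = 1/√(LC) = 1/√(0.000943 × 3.7e-11) = 5.354e+06 rad/s
f₀ = ω₀/(2π) = 852.0 kHz

852.0 kHz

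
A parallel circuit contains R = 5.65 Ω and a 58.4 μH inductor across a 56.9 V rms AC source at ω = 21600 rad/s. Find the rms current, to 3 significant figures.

X_L = ωL = 1.26 Ω
Parallel: admittances add. Y = 1/R + 1/(jωL)
Y = (0.177 − j0.793) S
|Y| = 0.812 S → |Z| = 1/|Y| = 1.23 Ω, ∠Z = −∠Y = 77.4°
I = V/|Z| = 56.9/1.23 = 46.2 A

46.2 A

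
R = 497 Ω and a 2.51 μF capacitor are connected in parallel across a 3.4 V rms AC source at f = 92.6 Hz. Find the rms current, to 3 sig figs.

ω = 2πf = 581.8 rad/s
X_C = 1/(ωC) = 685 Ω
Parallel: admittances add. Y = 1/R + jωC
Y = (0.00201 + j0.00146) S
|Y| = 0.00249 S → |Z| = 1/|Y| = 402 Ω, ∠Z = −∠Y = -36.0°
I = V/|Z| = 3.4/402 = 8.45 mA

8.45 mA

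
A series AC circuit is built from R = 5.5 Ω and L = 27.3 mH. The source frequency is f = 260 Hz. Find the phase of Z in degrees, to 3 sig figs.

ω = 2πf = 1634 rad/s
X_L = ωL = 44.6 Ω
Z = 5.50 + j44.6 Ω
|Z| = √(5.50² + 44.6²) = 44.9 Ω
∠Z = arctan(44.6/5.50) = 83.0°

83.0°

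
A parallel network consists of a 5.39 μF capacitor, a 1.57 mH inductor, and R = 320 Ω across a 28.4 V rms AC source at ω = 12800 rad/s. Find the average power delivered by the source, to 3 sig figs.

X_L = ωL = 20.1 Ω
X_C = 1/(ωC) = 14.5 Ω
Parallel: admittances add. Y = 1/R + 1/(jωL) + jωC
Y = (0.00313 + j0.0192) S
|Y| = 0.0195 S → |Z| = 1/|Y| = 51.3 Ω, ∠Z = −∠Y = -80.8°
I = V/|Z| = 553 mA
P = VI cos φ = 28.4 × 0.553 × cos(-80.8°) = 2.52 W

2.52 W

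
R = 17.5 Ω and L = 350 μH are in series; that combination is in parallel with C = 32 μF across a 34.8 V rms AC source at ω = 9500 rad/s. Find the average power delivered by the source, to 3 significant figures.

66.8 W

X_L = ωL = 3.33 Ω
X_C = 1/(ωC) = 3.29 Ω
Branch 1 (R+jX_L): Z₁ = 17.5 + j3.33 Ω, |Z₁| = 17.8 Ω
Branch 2 (−jX_C): Z₂ = −j3.29 Ω
Parallel: Z = Z₁Z₂/(Z₁+Z₂), |Z| = 3.35 Ω, ∠Z = -79.4°
I = V/|Z| = 10.4 A
P = VI cos φ = 34.8 × 10.4 × cos(-79.4°) = 66.8 W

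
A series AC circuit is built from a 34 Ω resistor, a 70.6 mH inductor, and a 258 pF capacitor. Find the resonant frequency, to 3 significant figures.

37.3 kHz

ω₀ = 1/√(LC) = 1/√(0.0706 × 2.58e-10) = 234300 rad/s
f₀ = ω₀/(2π) = 37.3 kHz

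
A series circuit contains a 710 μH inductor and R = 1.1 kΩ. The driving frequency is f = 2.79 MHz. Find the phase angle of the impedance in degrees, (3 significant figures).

84.9°

ω = 2πf = 1.753e+07 rad/s
X_L = ωL = 12400 Ω
Z = 1100 + j12400 Ω
|Z| = √(1100² + 12400²) = 12500 Ω
∠Z = arctan(12400/1100) = 84.9°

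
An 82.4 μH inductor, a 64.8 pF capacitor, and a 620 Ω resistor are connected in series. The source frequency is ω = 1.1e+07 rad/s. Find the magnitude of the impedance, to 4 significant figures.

794.3 Ω

X_L = ωL = 906.4 Ω
X_C = 1/(ωC) = 1403 Ω
Net reactance X = X_L − X_C = -496.5 Ω
Z = 620.0 − j496.5 Ω
|Z| = √(620.0² + 496.5²) = 794.3 Ω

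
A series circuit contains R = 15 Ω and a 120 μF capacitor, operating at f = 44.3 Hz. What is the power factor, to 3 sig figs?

0.448

ω = 2πf = 278.3 rad/s
X_C = 1/(ωC) = 29.9 Ω
Z = 15.0 − j29.9 Ω
|Z| = √(15.0² + 29.9²) = 33.5 Ω
∠Z = arctan(-29.9/15.0) = -63.4°
cos φ = cos(-63.4°) = 0.448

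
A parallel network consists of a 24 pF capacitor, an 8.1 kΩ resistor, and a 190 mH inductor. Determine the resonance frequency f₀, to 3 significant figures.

ω₀ = 1/√(LC) = 1/√(0.19 × 2.4e-11) = 468300 rad/s
f₀ = ω₀/(2π) = 74.5 kHz

74.5 kHz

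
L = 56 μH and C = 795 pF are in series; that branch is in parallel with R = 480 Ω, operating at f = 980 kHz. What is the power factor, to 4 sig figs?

0.2810

ω = 2πf = 6.158e+06 rad/s
X_L = ωL = 344.8 Ω
X_C = 1/(ωC) = 204.3 Ω
Branch 1: Z₁ = R = 480.0 Ω
Branch 2 (series LC): Z₂ = j(X_L − X_C) = j140.5 Ω
Parallel: Z = Z₁Z₂/(Z₁+Z₂), |Z| = 134.9 Ω, ∠Z = 73.68°
cos φ = cos(73.68°) = 0.2810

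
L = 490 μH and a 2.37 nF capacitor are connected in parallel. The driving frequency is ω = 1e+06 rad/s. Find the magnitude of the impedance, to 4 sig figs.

X_L = ωL = 490.0 Ω
X_C = 1/(ωC) = 421.9 Ω
Parallel: admittances add. Y = 1/(jωL) + jωC
Y = (0 + j0.0003292) S
|Y| = 0.0003292 S → |Z| = 1/|Y| = 3038 Ω, ∠Z = −∠Y = -90.00°

3038 Ω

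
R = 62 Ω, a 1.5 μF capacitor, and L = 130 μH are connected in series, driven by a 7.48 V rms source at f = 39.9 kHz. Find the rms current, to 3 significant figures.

109 mA

ω = 2πf = 250700 rad/s
X_L = ωL = 32.6 Ω
X_C = 1/(ωC) = 2.66 Ω
Net reactance X = X_L − X_C = 29.9 Ω
Z = 62.0 + j29.9 Ω
|Z| = √(62.0² + 29.9²) = 68.8 Ω
I = V/|Z| = 7.48/68.8 = 109 mA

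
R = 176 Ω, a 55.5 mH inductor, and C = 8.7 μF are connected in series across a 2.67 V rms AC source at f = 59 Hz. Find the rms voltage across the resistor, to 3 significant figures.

ω = 2πf = 370.7 rad/s
X_L = ωL = 20.6 Ω
X_C = 1/(ωC) = 310 Ω
Net reactance X = X_L − X_C = -289 Ω
Z = 176 − j289 Ω
|Z| = √(176² + 289²) = 339 Ω
I = V/|Z| = 7.88 mA
V_R = I·|Z_R| = 0.00788 × 176 = 1.39 V

1.39 V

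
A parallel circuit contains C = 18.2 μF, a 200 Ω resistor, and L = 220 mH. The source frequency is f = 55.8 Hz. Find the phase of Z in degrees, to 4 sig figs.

52.79°

ω = 2πf = 350.6 rad/s
X_L = ωL = 77.13 Ω
X_C = 1/(ωC) = 156.7 Ω
Parallel: admittances add. Y = 1/R + 1/(jωL) + jωC
Y = (0.005000 − j0.006584) S
|Y| = 0.008267 S → |Z| = 1/|Y| = 121.0 Ω, ∠Z = −∠Y = 52.79°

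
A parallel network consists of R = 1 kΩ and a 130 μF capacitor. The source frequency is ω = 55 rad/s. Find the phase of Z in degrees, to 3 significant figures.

X_C = 1/(ωC) = 140 Ω
Parallel: admittances add. Y = 1/R + jωC
Y = (0.00100 + j0.00715) S
|Y| = 0.00722 S → |Z| = 1/|Y| = 139 Ω, ∠Z = −∠Y = -82.0°

-82.0°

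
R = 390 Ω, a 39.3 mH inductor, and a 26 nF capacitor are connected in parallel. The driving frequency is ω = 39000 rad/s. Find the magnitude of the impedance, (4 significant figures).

386.2 Ω

X_L = ωL = 1533 Ω
X_C = 1/(ωC) = 986.2 Ω
Parallel: admittances add. Y = 1/R + 1/(jωL) + jωC
Y = (0.002564 + j0.0003616) S
|Y| = 0.002589 S → |Z| = 1/|Y| = 386.2 Ω, ∠Z = −∠Y = -8.026°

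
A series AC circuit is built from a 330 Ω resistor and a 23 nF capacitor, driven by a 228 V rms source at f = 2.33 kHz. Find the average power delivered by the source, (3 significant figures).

1.92 W

ω = 2πf = 14640 rad/s
X_C = 1/(ωC) = 2970 Ω
Z = 330 − j2970 Ω
|Z| = √(330² + 2970²) = 2990 Ω
∠Z = arctan(-2970/330) = -83.7°
I = V/|Z| = 76.3 mA
P = VI cos φ = 228 × 0.0763 × cos(-83.7°) = 1.92 W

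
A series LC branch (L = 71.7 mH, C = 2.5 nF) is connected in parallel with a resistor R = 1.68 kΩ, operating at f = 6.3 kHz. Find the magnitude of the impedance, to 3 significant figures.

1640 Ω

ω = 2πf = 39580 rad/s
X_L = ωL = 2840 Ω
X_C = 1/(ωC) = 10100 Ω
Branch 1: Z₁ = R = 1680 Ω
Branch 2 (series LC): Z₂ = j(X_L − X_C) = −j7270 Ω
Parallel: Z = Z₁Z₂/(Z₁+Z₂), |Z| = 1640 Ω, ∠Z = -13.0°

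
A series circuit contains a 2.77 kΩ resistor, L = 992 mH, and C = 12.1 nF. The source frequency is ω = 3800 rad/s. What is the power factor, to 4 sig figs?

0.1523

X_L = ωL = 3770 Ω
X_C = 1/(ωC) = 21750 Ω
Net reactance X = X_L − X_C = -17980 Ω
Z = 2770 − j17980 Ω
|Z| = √(2770² + 17980²) = 18190 Ω
∠Z = arctan(-17980/2770) = -81.24°
cos φ = cos(-81.24°) = 0.1523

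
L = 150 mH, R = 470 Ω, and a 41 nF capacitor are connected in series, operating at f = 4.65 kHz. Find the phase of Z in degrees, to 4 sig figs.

ω = 2πf = 29220 rad/s
X_L = ωL = 4383 Ω
X_C = 1/(ωC) = 834.8 Ω
Net reactance X = X_L − X_C = 3548 Ω
Z = 470.0 + j3548 Ω
|Z| = √(470.0² + 3548²) = 3579 Ω
∠Z = arctan(3548/470.0) = 82.45°

82.45°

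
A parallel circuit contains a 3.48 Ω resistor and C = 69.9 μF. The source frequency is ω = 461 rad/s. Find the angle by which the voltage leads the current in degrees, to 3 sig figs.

X_C = 1/(ωC) = 31.0 Ω
Parallel: admittances add. Y = 1/R + jωC
Y = (0.287 + j0.0322) S
|Y| = 0.289 S → |Z| = 1/|Y| = 3.46 Ω, ∠Z = −∠Y = -6.40°

-6.40°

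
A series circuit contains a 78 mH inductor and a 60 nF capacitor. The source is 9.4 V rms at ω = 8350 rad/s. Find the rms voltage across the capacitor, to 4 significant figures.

X_L = ωL = 651.3 Ω
X_C = 1/(ωC) = 1996 Ω
Net reactance X = X_L − X_C = -1345 Ω
Z = − j1345 Ω
|Z| = √(0² + 1345²) = 1345 Ω
I = V/|Z| = 6.990 mA
V_C = I·|Z_C| = 0.006990 × 1996 = 13.95 V

13.95 V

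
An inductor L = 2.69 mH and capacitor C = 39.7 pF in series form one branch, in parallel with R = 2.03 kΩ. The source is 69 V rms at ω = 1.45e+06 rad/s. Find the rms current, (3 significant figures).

34.4 mA

X_L = ωL = 3900 Ω
X_C = 1/(ωC) = 17400 Ω
Branch 1: Z₁ = R = 2030 Ω
Branch 2 (series LC): Z₂ = j(X_L − X_C) = −j13500 Ω
Parallel: Z = Z₁Z₂/(Z₁+Z₂), |Z| = 2010 Ω, ∠Z = -8.57°
I = V/|Z| = 69/2010 = 34.4 mA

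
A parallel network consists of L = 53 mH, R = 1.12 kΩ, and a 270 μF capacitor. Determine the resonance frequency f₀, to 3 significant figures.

42.1 Hz

ω₀ = 1/√(LC) = 1/√(0.053 × 0.00027) = 264.4 rad/s
f₀ = ω₀/(2π) = 42.1 Hz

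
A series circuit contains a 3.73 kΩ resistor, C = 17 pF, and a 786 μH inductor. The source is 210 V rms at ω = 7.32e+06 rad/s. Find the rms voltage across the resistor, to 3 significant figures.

X_L = ωL = 5750 Ω
X_C = 1/(ωC) = 8040 Ω
Net reactance X = X_L − X_C = -2280 Ω
Z = 3730 − j2280 Ω
|Z| = √(3730² + 2280²) = 4370 Ω
I = V/|Z| = 48.0 mA
V_R = I·|Z_R| = 0.0480 × 3730 = 179 V

179 V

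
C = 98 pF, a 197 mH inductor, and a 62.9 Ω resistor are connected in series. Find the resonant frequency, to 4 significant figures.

36.22 kHz

ω₀ = 1/√(LC) = 1/√(0.197 × 9.8e-11) = 227600 rad/s
f₀ = ω₀/(2π) = 36.22 kHz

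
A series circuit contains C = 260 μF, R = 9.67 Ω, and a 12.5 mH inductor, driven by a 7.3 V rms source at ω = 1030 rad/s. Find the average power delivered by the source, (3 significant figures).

2.91 W

X_L = ωL = 12.9 Ω
X_C = 1/(ωC) = 3.73 Ω
Net reactance X = X_L − X_C = 9.14 Ω
Z = 9.67 + j9.14 Ω
|Z| = √(9.67² + 9.14²) = 13.3 Ω
∠Z = arctan(9.14/9.67) = 43.4°
I = V/|Z| = 549 mA
P = VI cos φ = 7.3 × 0.549 × cos(43.4°) = 2.91 W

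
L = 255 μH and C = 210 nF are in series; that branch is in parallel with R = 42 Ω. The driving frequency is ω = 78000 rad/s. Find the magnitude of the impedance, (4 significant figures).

X_L = ωL = 19.89 Ω
X_C = 1/(ωC) = 61.05 Ω
Branch 1: Z₁ = R = 42.00 Ω
Branch 2 (series LC): Z₂ = j(X_L − X_C) = −j41.16 Ω
Parallel: Z = Z₁Z₂/(Z₁+Z₂), |Z| = 29.40 Ω, ∠Z = -45.58°

29.40 Ω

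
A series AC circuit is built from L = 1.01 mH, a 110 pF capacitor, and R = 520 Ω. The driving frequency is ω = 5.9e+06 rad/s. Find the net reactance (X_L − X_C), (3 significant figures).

X_L = ωL = 5960 Ω
X_C = 1/(ωC) = 1540 Ω
X = 5960 − 1540 = 4420 Ω

4420 Ω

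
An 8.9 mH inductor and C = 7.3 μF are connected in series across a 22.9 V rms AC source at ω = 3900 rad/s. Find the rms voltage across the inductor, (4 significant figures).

X_L = ωL = 34.71 Ω
X_C = 1/(ωC) = 35.12 Ω
Net reactance X = X_L − X_C = -0.4147 Ω
Z = − j0.4147 Ω
|Z| = √(0² + 0.4147²) = 0.4147 Ω
I = V/|Z| = 55.22 A
V_L = I·|Z_L| = 55.22 × 34.71 = 1917 V

1917 V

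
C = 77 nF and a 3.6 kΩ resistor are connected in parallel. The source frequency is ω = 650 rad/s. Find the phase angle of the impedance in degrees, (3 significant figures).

-10.2°

X_C = 1/(ωC) = 20000 Ω
Parallel: admittances add. Y = 1/R + jωC
Y = (0.000278 + j5.01e-05) S
|Y| = 0.000282 S → |Z| = 1/|Y| = 3540 Ω, ∠Z = −∠Y = -10.2°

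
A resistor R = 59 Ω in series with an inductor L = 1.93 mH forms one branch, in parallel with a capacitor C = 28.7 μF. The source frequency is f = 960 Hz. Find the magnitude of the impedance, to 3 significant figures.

5.86 Ω

ω = 2πf = 6032 rad/s
X_L = ωL = 11.6 Ω
X_C = 1/(ωC) = 5.78 Ω
Branch 1 (R+jX_L): Z₁ = 59.0 + j11.6 Ω, |Z₁| = 60.1 Ω
Branch 2 (−jX_C): Z₂ = −j5.78 Ω
Parallel: Z = Z₁Z₂/(Z₁+Z₂), |Z| = 5.86 Ω, ∠Z = -84.5°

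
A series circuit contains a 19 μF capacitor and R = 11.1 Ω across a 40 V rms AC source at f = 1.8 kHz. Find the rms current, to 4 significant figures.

ω = 2πf = 11310 rad/s
X_C = 1/(ωC) = 4.654 Ω
Z = 11.10 − j4.654 Ω
|Z| = √(11.10² + 4.654²) = 12.04 Ω
I = V/|Z| = 40/12.04 = 3.323 A

3.323 A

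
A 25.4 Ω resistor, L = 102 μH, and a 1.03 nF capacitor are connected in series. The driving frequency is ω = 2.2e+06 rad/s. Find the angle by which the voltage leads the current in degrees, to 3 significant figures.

X_L = ωL = 224 Ω
X_C = 1/(ωC) = 441 Ω
Net reactance X = X_L − X_C = -217 Ω
Z = 25.4 − j217 Ω
|Z| = √(25.4² + 217²) = 218 Ω
∠Z = arctan(-217/25.4) = -83.3°

-83.3°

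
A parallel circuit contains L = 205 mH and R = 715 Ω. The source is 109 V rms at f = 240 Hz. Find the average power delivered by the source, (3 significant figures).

ω = 2πf = 1508 rad/s
X_L = ωL = 309 Ω
Parallel: admittances add. Y = 1/R + 1/(jωL)
Y = (0.00140 − j0.00323) S
|Y| = 0.00352 S → |Z| = 1/|Y| = 284 Ω, ∠Z = −∠Y = 66.6°
I = V/|Z| = 384 mA
P = VI cos φ = 109 × 0.384 × cos(66.6°) = 16.6 W

16.6 W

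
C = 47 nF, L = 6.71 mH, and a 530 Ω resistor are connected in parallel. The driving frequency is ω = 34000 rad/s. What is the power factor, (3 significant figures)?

0.561

X_L = ωL = 228 Ω
X_C = 1/(ωC) = 626 Ω
Parallel: admittances add. Y = 1/R + 1/(jωL) + jωC
Y = (0.00189 − j0.00279) S
|Y| = 0.00336 S → |Z| = 1/|Y| = 297 Ω, ∠Z = −∠Y = 55.9°
cos φ = cos(55.9°) = 0.561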